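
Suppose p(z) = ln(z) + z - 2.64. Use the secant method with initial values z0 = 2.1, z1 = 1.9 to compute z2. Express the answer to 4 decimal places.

1.9654

p(2.1) = 0.201937, p(1.9) = -0.098146
z2 = 1.900000 − (-0.098146)·(1.900000 − 2.100000) / (-0.098146 − 0.201937) = 1.900000 − (0.019629)/(-0.300083) = 1.965413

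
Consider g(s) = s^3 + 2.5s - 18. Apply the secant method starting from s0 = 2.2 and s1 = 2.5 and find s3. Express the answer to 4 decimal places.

g(2.2) = -1.852000, g(2.5) = 3.875000
s2 = 2.500000 − 3.875000·(2.500000 − 2.200000) / (3.875000 − (-1.852000)) = 2.500000 − (1.162500)/(5.727000) = 2.297014
g(2.297014) = -0.137789
s3 = 2.297014 − (-0.137789)·(2.297014 − 2.500000) / (-0.137789 − 3.875000) = 2.297014 − (0.027969)/(-4.012789) = 2.303984

2.3040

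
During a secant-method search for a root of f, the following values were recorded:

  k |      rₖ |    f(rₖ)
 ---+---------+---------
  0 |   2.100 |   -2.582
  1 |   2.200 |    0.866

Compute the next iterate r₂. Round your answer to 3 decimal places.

2.175

r₂ = 2.200 − 0.866·(2.200 − 2.100) / (0.866 − (-2.582))
   = 2.200 − (0.08660)/(3.44800) = 2.17488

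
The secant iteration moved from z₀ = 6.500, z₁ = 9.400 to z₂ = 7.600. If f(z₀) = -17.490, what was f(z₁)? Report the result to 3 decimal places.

28.620

The secant line through (6.500, -17.490) and (9.400, f(z₁)) crosses zero at z₂ = 7.600.
So (6.500, -17.490), (9.400, f(z₁)), (7.600, 0) are collinear:
f(z₁) = -17.490 · (9.400 − 7.600) / (6.500 − 7.600) = -17.490 · (1.80000)/(-1.10000) = 28.62000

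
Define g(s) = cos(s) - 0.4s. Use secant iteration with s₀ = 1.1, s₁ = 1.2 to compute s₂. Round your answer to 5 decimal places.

1.11036

g(1.1) = 0.0135961, g(1.2) = -0.1176422
s₂ = 1.2000000 − (-0.1176422)·(1.2000000 − 1.1000000) / (-0.1176422 − 0.0135961) = 1.2000000 − (-0.0117642)/(-0.1312384) = 1.1103599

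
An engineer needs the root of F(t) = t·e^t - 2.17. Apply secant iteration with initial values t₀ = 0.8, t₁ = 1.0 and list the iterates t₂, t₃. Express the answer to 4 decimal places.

F(0.8) = -0.389567, F(1.0) = 0.548282
t₂ = 1.000000 − 0.548282·(1.000000 − 0.800000) / (0.548282 − (-0.389567)) = 1.000000 − (0.109656)/(0.937849) = 0.883077
F(0.883077) = -0.034430
t₃ = 0.883077 − (-0.034430)·(0.883077 − 1.000000) / (-0.034430 − 0.548282) = 0.883077 − (0.004026)/(-0.582712) = 0.889985

0.8831, 0.8900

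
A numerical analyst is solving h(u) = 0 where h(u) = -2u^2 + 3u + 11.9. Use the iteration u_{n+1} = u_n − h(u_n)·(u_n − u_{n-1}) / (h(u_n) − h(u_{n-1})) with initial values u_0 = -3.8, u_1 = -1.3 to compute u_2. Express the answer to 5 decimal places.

-1.65000

h(-3.8) = -28.3800000, h(-1.3) = 4.6200000
u_2 = -1.3000000 − 4.6200000·(-1.3000000 − (-3.8000000)) / (4.6200000 − (-28.3800000)) = -1.3000000 − (11.5500000)/(33.0000000) = -1.6500000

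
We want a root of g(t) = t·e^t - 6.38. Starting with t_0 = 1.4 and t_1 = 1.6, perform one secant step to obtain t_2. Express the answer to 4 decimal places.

1.4625

g(1.4) = -0.702720, g(1.6) = 1.544852
t_2 = 1.600000 − 1.544852·(1.600000 − 1.400000) / (1.544852 − (-0.702720)) = 1.600000 − (0.308970)/(2.247572) = 1.462531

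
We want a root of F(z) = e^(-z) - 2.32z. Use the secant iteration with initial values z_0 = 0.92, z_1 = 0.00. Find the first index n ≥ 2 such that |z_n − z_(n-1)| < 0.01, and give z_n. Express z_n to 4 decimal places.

F(0.92) = -1.735881, F(0.00) = 1.000000
z_2 = 0.000000 − 1.000000·(-0.920000)/(2.735881) = 0.336272;  |Δ| = 0.336272
F(0.336272) = -0.065722
z_3 = 0.336272 − (-0.065722)·(0.336272)/(-1.065722) = 0.315534;  |Δ| = 0.020738
F(0.315534) = -0.002641
z_4 = 0.315534 − (-0.002641)·(-0.020738)/(0.063081) = 0.314666;  |Δ| = 0.000868
|z_4 − z_3| = 0.000868 < 0.01

n = 4, z_n = 0.3147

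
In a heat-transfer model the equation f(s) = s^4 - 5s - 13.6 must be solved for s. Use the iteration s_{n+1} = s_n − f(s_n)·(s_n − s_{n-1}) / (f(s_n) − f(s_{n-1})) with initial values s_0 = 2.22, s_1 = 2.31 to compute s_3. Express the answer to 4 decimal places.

2.2305

f(2.22) = -0.410873, f(2.31) = 3.323963
s_2 = 2.310000 − 3.323963·(2.310000 − 2.220000) / (3.323963 − (-0.410873)) = 2.310000 − (0.299157)/(3.734837) = 2.229901
f(2.229901) = -0.024162
s_3 = 2.229901 − (-0.024162)·(2.229901 − 2.310000) / (-0.024162 − 3.323963) = 2.229901 − (0.001935)/(-3.348125) = 2.230479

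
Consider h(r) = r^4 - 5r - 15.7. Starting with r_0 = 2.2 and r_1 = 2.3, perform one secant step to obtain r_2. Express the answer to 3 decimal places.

h(2.2) = -3.27440, h(2.3) = 0.78410
r_2 = 2.30000 − 0.78410·(2.30000 − 2.20000) / (0.78410 − (-3.27440)) = 2.30000 − (0.07841)/(4.05850) = 2.28068

2.281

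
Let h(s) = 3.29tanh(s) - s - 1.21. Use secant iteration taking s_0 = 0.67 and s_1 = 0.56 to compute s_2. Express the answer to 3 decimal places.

0.636

h(0.67) = 0.04458, h(0.56) = -0.09875
s_2 = 0.56000 − (-0.09875)·(0.56000 − 0.67000) / (-0.09875 − 0.04458) = 0.56000 − (0.01086)/(-0.14334) = 0.63579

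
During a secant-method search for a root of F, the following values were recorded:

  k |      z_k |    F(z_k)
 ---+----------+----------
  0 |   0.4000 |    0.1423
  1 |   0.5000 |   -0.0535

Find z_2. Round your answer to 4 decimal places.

z_2 = 0.5000 − (-0.0535)·(0.5000 − 0.4000) / (-0.0535 − 0.1423)
   = 0.5000 − (-0.005350)/(-0.195800) = 0.472676

0.4727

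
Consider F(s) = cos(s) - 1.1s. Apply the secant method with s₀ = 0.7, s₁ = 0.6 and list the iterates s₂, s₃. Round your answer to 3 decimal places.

F(0.7) = -0.00516, F(0.6) = 0.16534
s₂ = 0.60000 − 0.16534·(0.60000 − 0.70000) / (0.16534 − (-0.00516)) = 0.60000 − (-0.01653)/(0.17049) = 0.69697
F(0.69697) = 0.00012
s₃ = 0.69697 − 0.00012·(0.69697 − 0.60000) / (0.00012 − 0.16534) = 0.69697 − (0.00001)/(-0.16522) = 0.69704

0.697, 0.697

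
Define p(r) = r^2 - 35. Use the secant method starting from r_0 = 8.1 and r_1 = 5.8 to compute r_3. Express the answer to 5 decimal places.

p(8.1) = 30.6100000, p(5.8) = -1.3600000
r_2 = 5.8000000 − (-1.3600000)·(5.8000000 − 8.1000000) / (-1.3600000 − 30.6100000) = 5.8000000 − (3.1280000)/(-31.9700000) = 5.8978417
p(5.8978417) = -0.2154630
r_3 = 5.8978417 − (-0.2154630)·(5.8978417 − 5.8000000) / (-0.2154630 − (-1.3600000)) = 5.8978417 − (-0.0210813)/(1.1445370) = 5.9162608

5.91626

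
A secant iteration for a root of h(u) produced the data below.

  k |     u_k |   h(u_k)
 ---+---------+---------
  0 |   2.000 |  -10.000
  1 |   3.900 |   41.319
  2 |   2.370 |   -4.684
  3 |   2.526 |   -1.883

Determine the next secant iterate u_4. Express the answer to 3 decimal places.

u_4 = 2.526 − (-1.883)·(2.526 − 2.370) / (-1.883 − (-4.684))
   = 2.526 − (-0.29375)/(2.80100) = 2.63087

2.631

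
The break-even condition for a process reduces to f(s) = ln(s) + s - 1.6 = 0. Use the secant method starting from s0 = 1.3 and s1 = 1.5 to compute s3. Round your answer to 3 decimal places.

f(1.3) = -0.03764, f(1.5) = 0.30547
s2 = 1.50000 − 0.30547·(1.50000 − 1.30000) / (0.30547 − (-0.03764)) = 1.50000 − (0.06109)/(0.34310) = 1.32194
f(1.32194) = 0.00104
s3 = 1.32194 − 0.00104·(1.32194 − 1.50000) / (0.00104 − 0.30547) = 1.32194 − (-0.00018)/(-0.30443) = 1.32133

1.321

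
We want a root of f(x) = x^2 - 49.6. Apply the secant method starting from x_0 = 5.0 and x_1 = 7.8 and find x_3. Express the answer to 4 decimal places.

7.0365

f(5.0) = -24.600000, f(7.8) = 11.240000
x_2 = 7.800000 − 11.240000·(7.800000 − 5.000000) / (11.240000 − (-24.600000)) = 7.800000 − (31.472000)/(35.840000) = 6.921875
f(6.921875) = -1.687646
x_3 = 6.921875 − (-1.687646)·(6.921875 − 7.800000) / (-1.687646 − 11.240000) = 6.921875 − (1.481965)/(-12.927646) = 7.036510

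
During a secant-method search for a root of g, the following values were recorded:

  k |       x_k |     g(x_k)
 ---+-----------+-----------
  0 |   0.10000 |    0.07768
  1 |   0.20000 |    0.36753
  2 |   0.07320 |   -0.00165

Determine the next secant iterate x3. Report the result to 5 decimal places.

0.07377

x3 = 0.07320 − (-0.00165)·(0.07320 − 0.20000) / (-0.00165 − 0.36753)
   = 0.07320 − (0.0002092)/(-0.3691800) = 0.0737667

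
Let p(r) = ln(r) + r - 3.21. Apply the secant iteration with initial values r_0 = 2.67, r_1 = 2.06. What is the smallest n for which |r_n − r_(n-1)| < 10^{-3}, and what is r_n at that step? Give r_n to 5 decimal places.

n = 4, r_n = 2.35392

p(2.67) = 0.4420785, p(2.06) = -0.4272940
r_2 = 2.0600000 − (-0.4272940)·(-0.6100000)/(-0.8693725) = 2.3598132;  |Δ| = 0.2998132
p(2.3598132) = 0.0083957
r_3 = 2.3598132 − 0.0083957·(0.2998132)/(0.4356897) = 2.3540359;  |Δ| = 0.0057774
p(2.3540359) = 0.0001671
r_4 = 2.3540359 − 0.0001671·(-0.0057774)/(-0.0082286) = 2.3539185;  |Δ| = 0.0001173
|r_4 − r_3| = 0.0001173 < 10^{-3}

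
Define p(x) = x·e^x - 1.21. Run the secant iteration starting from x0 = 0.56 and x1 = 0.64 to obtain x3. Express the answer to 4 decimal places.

0.6388

p(0.56) = -0.229623, p(0.64) = 0.003748
x2 = 0.640000 − 0.003748·(0.640000 − 0.560000) / (0.003748 − (-0.229623)) = 0.640000 − (0.000300)/(0.233371) = 0.638715
p(0.638715) = -0.000244
x3 = 0.638715 − (-0.000244)·(0.638715 − 0.640000) / (-0.000244 − 0.003748) = 0.638715 − (0.000000)/(-0.003992) = 0.638794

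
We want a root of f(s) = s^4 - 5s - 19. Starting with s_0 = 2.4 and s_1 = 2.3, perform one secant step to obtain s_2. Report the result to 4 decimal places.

2.3536

f(2.4) = 2.177600, f(2.3) = -2.515900
s_2 = 2.300000 − (-2.515900)·(2.300000 − 2.400000) / (-2.515900 − 2.177600) = 2.300000 − (0.251590)/(-4.693500) = 2.353604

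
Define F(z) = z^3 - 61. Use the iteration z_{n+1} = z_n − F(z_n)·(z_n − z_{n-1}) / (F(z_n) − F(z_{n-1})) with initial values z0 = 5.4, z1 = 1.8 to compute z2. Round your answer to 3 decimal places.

F(5.4) = 96.46400, F(1.8) = -55.16800
z2 = 1.80000 − (-55.16800)·(1.80000 − 5.40000) / (-55.16800 − 96.46400) = 1.80000 − (198.60480)/(-151.63200) = 3.10978

3.110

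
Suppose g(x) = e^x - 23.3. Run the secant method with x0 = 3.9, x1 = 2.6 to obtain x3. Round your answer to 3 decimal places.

g(3.9) = 26.10245, g(2.6) = -9.83626
x2 = 2.60000 − (-9.83626)·(2.60000 − 3.90000) / (-9.83626 − 26.10245) = 2.60000 − (12.78714)/(-35.93871) = 2.95580
g(2.95580) = -4.08283
x3 = 2.95580 − (-4.08283)·(2.95580 − 2.60000) / (-4.08283 − (-9.83626)) = 2.95580 − (-1.45269)/(5.75343) = 3.20829

3.208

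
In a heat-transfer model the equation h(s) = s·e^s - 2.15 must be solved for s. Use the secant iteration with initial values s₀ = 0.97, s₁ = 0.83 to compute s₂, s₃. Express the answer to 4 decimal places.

h(0.97) = 0.408806, h(0.83) = -0.246545
s₂ = 0.830000 − (-0.246545)·(0.830000 − 0.970000) / (-0.246545 − 0.408806) = 0.830000 − (0.034516)/(-0.655352) = 0.882668
h(0.882668) = -0.016289
s₃ = 0.882668 − (-0.016289)·(0.882668 − 0.830000) / (-0.016289 − (-0.246545)) = 0.882668 − (-0.000858)/(0.230257) = 0.886394

0.8827, 0.8864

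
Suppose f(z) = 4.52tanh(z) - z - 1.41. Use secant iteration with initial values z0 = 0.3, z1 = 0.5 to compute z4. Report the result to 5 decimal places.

f(0.3) = -0.3932670, f(0.5) = 0.1787696
z2 = 0.5000000 − 0.1787696·(0.5000000 − 0.3000000) / (0.1787696 − (-0.3932670)) = 0.5000000 − (0.0357539)/(0.5720365) = 0.4374972
f(0.4374972) = 0.0127888
z3 = 0.4374972 − 0.0127888·(0.4374972 − 0.5000000) / (0.0127888 − 0.1787696) = 0.4374972 − (-0.0007993)/(-0.1659807) = 0.4326813
f(0.4326813) = -0.0005116
z4 = 0.4326813 − (-0.0005116)·(0.4326813 − 0.4374972) / (-0.0005116 − 0.0127888) = 0.4326813 − (0.0000025)/(-0.0133004) = 0.4328665

0.43287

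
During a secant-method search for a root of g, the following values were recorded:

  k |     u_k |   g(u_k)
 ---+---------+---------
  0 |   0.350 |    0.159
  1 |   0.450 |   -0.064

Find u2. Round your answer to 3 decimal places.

u2 = 0.450 − (-0.064)·(0.450 − 0.350) / (-0.064 − 0.159)
   = 0.450 − (-0.00640)/(-0.22300) = 0.42130

0.421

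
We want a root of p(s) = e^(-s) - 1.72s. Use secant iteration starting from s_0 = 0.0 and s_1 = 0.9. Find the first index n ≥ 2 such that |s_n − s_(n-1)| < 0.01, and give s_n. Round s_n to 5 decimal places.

p(0.0) = 1.0000000, p(0.9) = -1.1414303
s_2 = 0.9000000 − (-1.1414303)·(0.9000000)/(-2.1414303) = 0.4202798;  |Δ| = 0.4797202
p(0.4202798) = -0.0660183
s_3 = 0.4202798 − (-0.0660183)·(-0.4797202)/(1.0754120) = 0.3908304;  |Δ| = 0.0294495
p(0.3908304) = 0.0042667
s_4 = 0.3908304 − 0.0042667·(-0.0294495)/(0.0702851) = 0.3926181;  |Δ| = 0.0017878
|s_4 − s_3| = 0.0017878 < 0.01

n = 4, s_n = 0.39262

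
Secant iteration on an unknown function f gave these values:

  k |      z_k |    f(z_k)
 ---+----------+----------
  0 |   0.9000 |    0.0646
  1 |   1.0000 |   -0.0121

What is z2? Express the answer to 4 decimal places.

0.9842

z2 = 1.0000 − (-0.0121)·(1.0000 − 0.9000) / (-0.0121 − 0.0646)
   = 1.0000 − (-0.001210)/(-0.076700) = 0.984224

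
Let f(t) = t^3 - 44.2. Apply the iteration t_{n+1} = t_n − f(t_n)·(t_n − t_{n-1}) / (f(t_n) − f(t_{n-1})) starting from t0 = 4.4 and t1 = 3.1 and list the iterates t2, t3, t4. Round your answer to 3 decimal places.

f(4.4) = 40.98400, f(3.1) = -14.40900
t2 = 3.10000 − (-14.40900)·(3.10000 − 4.40000) / (-14.40900 − 40.98400) = 3.10000 − (18.73170)/(-55.39300) = 3.43816
f(3.43816) = -3.55770
t3 = 3.43816 − (-3.55770)·(3.43816 − 3.10000) / (-3.55770 − (-14.40900)) = 3.43816 − (-1.20307)/(10.85130) = 3.54903
f(3.54903) = 0.50217
t4 = 3.54903 − 0.50217·(3.54903 − 3.43816) / (0.50217 − (-3.55770)) = 3.54903 − (0.05568)/(4.05987) = 3.53532

3.438, 3.549, 3.535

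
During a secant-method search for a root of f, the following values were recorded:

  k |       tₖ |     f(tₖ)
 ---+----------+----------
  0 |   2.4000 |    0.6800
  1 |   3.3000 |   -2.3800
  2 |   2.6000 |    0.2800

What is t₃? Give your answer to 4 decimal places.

t₃ = 2.6000 − 0.2800·(2.6000 − 3.3000) / (0.2800 − (-2.3800))
   = 2.6000 − (-0.196000)/(2.660000) = 2.673684

2.6737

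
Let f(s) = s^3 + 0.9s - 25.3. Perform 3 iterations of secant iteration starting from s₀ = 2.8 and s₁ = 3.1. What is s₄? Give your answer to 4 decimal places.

f(2.8) = -0.828000, f(3.1) = 7.281000
s₂ = 3.100000 − 7.281000·(3.100000 − 2.800000) / (7.281000 − (-0.828000)) = 3.100000 − (2.184300)/(8.109000) = 2.830633
f(2.830633) = -0.072040
s₃ = 2.830633 − (-0.072040)·(2.830633 − 3.100000) / (-0.072040 − 7.281000) = 2.830633 − (0.019405)/(-7.353040) = 2.833272
f(2.833272) = -0.006169
s₄ = 2.833272 − (-0.006169)·(2.833272 − 2.830633) / (-0.006169 − (-0.072040)) = 2.833272 − (-0.000016)/(0.065871) = 2.833519

2.8335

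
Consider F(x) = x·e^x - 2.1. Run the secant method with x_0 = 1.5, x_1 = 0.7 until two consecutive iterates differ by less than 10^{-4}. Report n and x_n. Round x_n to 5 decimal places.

F(1.5) = 4.6225336, F(0.7) = -0.6903731
x_2 = 0.7000000 − (-0.6903731)·(-0.8000000)/(-5.3129067) = 0.8039541;  |Δ| = 0.1039541
F(0.8039541) = -0.3036784
x_3 = 0.8039541 − (-0.3036784)·(0.1039541)/(0.3866947) = 0.8855912;  |Δ| = 0.0816371
F(0.8855912) = 0.0470425
x_4 = 0.8855912 − 0.0470425·(0.0816371)/(0.3507208) = 0.8746411;  |Δ| = 0.0109500
F(0.8746411) = -0.0025979
x_5 = 0.8746411 − (-0.0025979)·(-0.0109500)/(-0.0496403) = 0.8752142;  |Δ| = 0.0005731
F(0.8752142) = -0.0000206
x_6 = 0.8752142 − (-0.0000206)·(0.0005731)/(0.0025773) = 0.8752188;  |Δ| = 0.0000046
|x_6 − x_5| = 0.0000046 < 10^{-4}

n = 6, x_n = 0.87522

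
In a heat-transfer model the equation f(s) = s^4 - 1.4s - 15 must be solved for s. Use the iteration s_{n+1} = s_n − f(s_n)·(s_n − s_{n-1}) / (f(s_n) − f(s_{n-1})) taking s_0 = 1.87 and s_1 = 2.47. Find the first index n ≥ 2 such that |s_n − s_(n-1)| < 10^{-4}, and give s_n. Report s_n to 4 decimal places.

f(1.87) = -5.389690, f(2.47) = 18.762981
s_2 = 2.470000 − 18.762981·(0.600000)/(24.152671) = 2.003891;  |Δ| = 0.466109
f(2.003891) = -1.680586
s_3 = 2.003891 − (-1.680586)·(-0.466109)/(-20.443566) = 2.042208;  |Δ| = 0.038317
f(2.042208) = -0.465088
s_4 = 2.042208 − (-0.465088)·(0.038317)/(1.215498) = 2.056869;  |Δ| = 0.014661
f(2.056869) = 0.019287
s_5 = 2.056869 − 0.019287·(0.014661)/(0.484375) = 2.056285;  |Δ| = 0.000584
f(2.056285) = -0.000208
s_6 = 2.056285 − (-0.000208)·(-0.000584)/(-0.019495) = 2.056291;  |Δ| = 0.000006
|s_6 − s_5| = 0.000006 < 10^{-4}

n = 6, s_n = 2.0563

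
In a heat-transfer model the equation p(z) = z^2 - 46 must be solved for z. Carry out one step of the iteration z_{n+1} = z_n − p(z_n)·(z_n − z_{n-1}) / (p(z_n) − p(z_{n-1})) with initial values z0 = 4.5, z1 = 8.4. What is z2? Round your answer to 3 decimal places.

6.496

p(4.5) = -25.75000, p(8.4) = 24.56000
z2 = 8.40000 − 24.56000·(8.40000 − 4.50000) / (24.56000 − (-25.75000)) = 8.40000 − (95.78400)/(50.31000) = 6.49612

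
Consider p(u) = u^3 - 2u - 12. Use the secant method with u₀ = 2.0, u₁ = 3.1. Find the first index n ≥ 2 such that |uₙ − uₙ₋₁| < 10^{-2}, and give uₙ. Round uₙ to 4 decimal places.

p(2.0) = -8.000000, p(3.1) = 11.591000
u₂ = 3.100000 − 11.591000·(1.100000)/(19.591000) = 2.449186;  |Δ| = 0.650814
p(2.449186) = -2.206903
u₃ = 2.449186 − (-2.206903)·(-0.650814)/(-13.797903) = 2.553280;  |Δ| = 0.104094
p(2.553280) = -0.461115
u₄ = 2.553280 − (-0.461115)·(0.104094)/(1.745788) = 2.580775;  |Δ| = 0.027494
p(2.580775) = 0.027436
u₅ = 2.580775 − 0.027436·(0.027494)/(0.488551) = 2.579231;  |Δ| = 0.001544
|u₅ − u₄| = 0.001544 < 10^{-2}

n = 5, uₙ = 2.5792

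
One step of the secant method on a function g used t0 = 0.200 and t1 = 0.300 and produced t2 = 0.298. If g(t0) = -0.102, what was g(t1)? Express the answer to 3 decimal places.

0.002

The secant line through (0.200, -0.102) and (0.300, g(t1)) crosses zero at t2 = 0.298.
So (0.200, -0.102), (0.300, g(t1)), (0.298, 0) are collinear:
g(t1) = -0.102 · (0.300 − 0.298) / (0.200 − 0.298) = -0.102 · (0.00200)/(-0.09800) = 0.00208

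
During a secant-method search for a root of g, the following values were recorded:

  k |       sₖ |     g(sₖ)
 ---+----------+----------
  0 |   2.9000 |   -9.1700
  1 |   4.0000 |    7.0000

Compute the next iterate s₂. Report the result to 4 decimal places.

3.5238

s₂ = 4.0000 − 7.0000·(4.0000 − 2.9000) / (7.0000 − (-9.1700))
   = 4.0000 − (7.700000)/(16.170000) = 3.523810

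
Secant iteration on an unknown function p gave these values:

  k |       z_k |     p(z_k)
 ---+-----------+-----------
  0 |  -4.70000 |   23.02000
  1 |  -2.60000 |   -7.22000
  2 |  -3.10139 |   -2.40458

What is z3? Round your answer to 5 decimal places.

-3.35176

z3 = -3.10139 − (-2.40458)·(-3.10139 − (-2.60000)) / (-2.40458 − (-7.22000))
   = -3.10139 − (1.2056324)/(4.8154200) = -3.3517591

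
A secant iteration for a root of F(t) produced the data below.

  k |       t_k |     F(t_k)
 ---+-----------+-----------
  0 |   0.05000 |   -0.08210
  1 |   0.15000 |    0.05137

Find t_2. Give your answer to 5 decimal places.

0.11151

t_2 = 0.15000 − 0.05137·(0.15000 − 0.05000) / (0.05137 − (-0.08210))
   = 0.15000 − (0.0051370)/(0.1334700) = 0.1115120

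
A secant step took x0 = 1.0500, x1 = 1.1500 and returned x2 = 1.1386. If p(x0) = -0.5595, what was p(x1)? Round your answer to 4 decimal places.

The secant line through (1.0500, -0.5595) and (1.1500, p(x1)) crosses zero at x2 = 1.1386.
So (1.0500, -0.5595), (1.1500, p(x1)), (1.1386, 0) are collinear:
p(x1) = -0.5595 · (1.1500 − 1.1386) / (1.0500 − 1.1386) = -0.5595 · (0.011400)/(-0.088600) = 0.071990

0.0720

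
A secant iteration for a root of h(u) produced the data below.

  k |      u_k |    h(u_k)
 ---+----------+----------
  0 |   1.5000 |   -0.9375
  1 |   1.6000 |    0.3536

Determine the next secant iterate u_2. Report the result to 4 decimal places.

u_2 = 1.6000 − 0.3536·(1.6000 − 1.5000) / (0.3536 − (-0.9375))
   = 1.6000 − (0.035360)/(1.291100) = 1.572613

1.5726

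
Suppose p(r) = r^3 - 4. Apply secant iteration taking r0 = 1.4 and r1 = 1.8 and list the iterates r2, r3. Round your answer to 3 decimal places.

1.563, 1.584

p(1.4) = -1.25600, p(1.8) = 1.83200
r2 = 1.80000 − 1.83200·(1.80000 − 1.40000) / (1.83200 − (-1.25600)) = 1.80000 − (0.73280)/(3.08800) = 1.56269
p(1.56269) = -0.18388
r3 = 1.56269 − (-0.18388)·(1.56269 − 1.80000) / (-0.18388 − 1.83200) = 1.56269 − (0.04364)/(-2.01588) = 1.58434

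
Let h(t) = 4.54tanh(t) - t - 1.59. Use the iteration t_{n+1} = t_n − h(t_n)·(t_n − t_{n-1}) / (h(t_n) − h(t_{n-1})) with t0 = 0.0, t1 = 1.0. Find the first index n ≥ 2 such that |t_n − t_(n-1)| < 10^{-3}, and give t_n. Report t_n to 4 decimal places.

h(0.0) = -1.590000, h(1.0) = 0.867637
t2 = 1.000000 − 0.867637·(1.000000)/(2.457637) = 0.646963;  |Δ| = 0.353037
h(0.646963) = 0.349120
t3 = 0.646963 − 0.349120·(-0.353037)/(-0.518517) = 0.409261;  |Δ| = 0.237702
h(0.409261) = -0.238444
t4 = 0.409261 − (-0.238444)·(-0.237702)/(-0.587564) = 0.505725;  |Δ| = 0.096464
h(0.505725) = 0.022673
t5 = 0.505725 − 0.022673·(0.096464)/(0.261117) = 0.497349;  |Δ| = 0.008376
h(0.497349) = 0.001185
t6 = 0.497349 − 0.001185·(-0.008376)/(-0.021488) = 0.496887;  |Δ| = 0.000462
|t6 − t5| = 0.000462 < 10^{-3}

n = 6, t_n = 0.4969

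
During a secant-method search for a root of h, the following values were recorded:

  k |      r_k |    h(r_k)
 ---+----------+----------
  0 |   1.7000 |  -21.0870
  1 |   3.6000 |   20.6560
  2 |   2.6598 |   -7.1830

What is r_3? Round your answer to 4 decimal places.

r_3 = 2.6598 − (-7.1830)·(2.6598 − 3.6000) / (-7.1830 − 20.6560)
   = 2.6598 − (6.753457)/(-27.839000) = 2.902390

2.9024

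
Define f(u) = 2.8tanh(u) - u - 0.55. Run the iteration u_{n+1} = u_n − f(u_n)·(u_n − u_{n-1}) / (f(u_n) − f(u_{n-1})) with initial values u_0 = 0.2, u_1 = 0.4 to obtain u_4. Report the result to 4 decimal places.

f(0.2) = -0.197349, f(0.4) = 0.113857
u_2 = 0.400000 − 0.113857·(0.400000 − 0.200000) / (0.113857 − (-0.197349)) = 0.400000 − (0.022771)/(0.311206) = 0.326829
f(0.326829) = 0.007042
u_3 = 0.326829 − 0.007042·(0.326829 − 0.400000) / (0.007042 − 0.113857) = 0.326829 − (-0.000515)/(-0.106815) = 0.322004
f(0.322004) = -0.000314
u_4 = 0.322004 − (-0.000314)·(0.322004 − 0.326829) / (-0.000314 − 0.007042) = 0.322004 − (0.000002)/(-0.007356) = 0.322210

0.3222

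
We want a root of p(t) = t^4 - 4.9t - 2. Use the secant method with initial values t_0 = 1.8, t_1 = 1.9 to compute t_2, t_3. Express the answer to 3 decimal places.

1.816, 1.817

p(1.8) = -0.32240, p(1.9) = 1.72210
t_2 = 1.90000 − 1.72210·(1.90000 − 1.80000) / (1.72210 − (-0.32240)) = 1.90000 − (0.17221)/(2.04450) = 1.81577
p(1.81577) = -0.02694
t_3 = 1.81577 − (-0.02694)·(1.81577 − 1.90000) / (-0.02694 − 1.72210) = 1.81577 − (0.00227)/(-1.74904) = 1.81707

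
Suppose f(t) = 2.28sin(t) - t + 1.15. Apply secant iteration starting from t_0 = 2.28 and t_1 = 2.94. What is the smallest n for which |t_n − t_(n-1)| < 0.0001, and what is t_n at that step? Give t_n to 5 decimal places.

f(2.28) = 0.6002480, f(2.94) = -1.3334756
t_2 = 2.9400000 − (-1.3334756)·(0.6600000)/(-1.9337236) = 2.4848709;  |Δ| = 0.4551291
f(2.4848709) = 0.0571233
t_3 = 2.4848709 − 0.0571233·(-0.4551291)/(1.3905990) = 2.5035668;  |Δ| = 0.0186959
f(2.5035668) = 0.0044259
t_4 = 2.5035668 − 0.0044259·(0.0186959)/(-0.0526974) = 2.5051370;  |Δ| = 0.0015702
f(2.5051370) = -0.0000218
t_5 = 2.5051370 − (-0.0000218)·(0.0015702)/(-0.0044477) = 2.5051293;  |Δ| = 0.0000077
|t_5 − t_4| = 0.0000077 < 0.0001

n = 5, t_n = 2.50513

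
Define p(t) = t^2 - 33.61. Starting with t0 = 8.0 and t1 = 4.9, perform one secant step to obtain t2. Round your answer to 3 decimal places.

p(8.0) = 30.39000, p(4.9) = -9.60000
t2 = 4.90000 − (-9.60000)·(4.90000 − 8.00000) / (-9.60000 − 30.39000) = 4.90000 − (29.76000)/(-39.99000) = 5.64419

5.644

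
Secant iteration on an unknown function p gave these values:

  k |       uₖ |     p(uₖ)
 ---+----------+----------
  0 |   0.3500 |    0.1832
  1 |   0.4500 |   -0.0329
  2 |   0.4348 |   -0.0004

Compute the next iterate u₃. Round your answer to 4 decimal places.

u₃ = 0.4348 − (-0.0004)·(0.4348 − 0.4500) / (-0.0004 − (-0.0329))
   = 0.4348 − (0.000006)/(0.032500) = 0.434613

0.4346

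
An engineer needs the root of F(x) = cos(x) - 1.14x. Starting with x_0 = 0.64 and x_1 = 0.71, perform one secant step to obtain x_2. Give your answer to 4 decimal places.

F(0.64) = 0.072496, F(0.71) = -0.051038
x_2 = 0.710000 − (-0.051038)·(0.710000 − 0.640000) / (-0.051038 − 0.072496) = 0.710000 − (-0.003573)/(-0.123534) = 0.681079

0.6811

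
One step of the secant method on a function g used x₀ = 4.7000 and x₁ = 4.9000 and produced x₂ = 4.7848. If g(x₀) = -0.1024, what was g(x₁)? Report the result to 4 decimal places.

The secant line through (4.7000, -0.1024) and (4.9000, g(x₁)) crosses zero at x₂ = 4.7848.
So (4.7000, -0.1024), (4.9000, g(x₁)), (4.7848, 0) are collinear:
g(x₁) = -0.1024 · (4.9000 − 4.7848) / (4.7000 − 4.7848) = -0.1024 · (0.115200)/(-0.084800) = 0.139109

0.1391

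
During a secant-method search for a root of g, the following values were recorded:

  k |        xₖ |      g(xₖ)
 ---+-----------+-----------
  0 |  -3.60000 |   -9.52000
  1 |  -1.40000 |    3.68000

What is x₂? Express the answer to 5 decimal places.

-2.01333

x₂ = -1.40000 − 3.68000·(-1.40000 − (-3.60000)) / (3.68000 − (-9.52000))
   = -1.40000 − (8.0960000)/(13.2000000) = -2.0133333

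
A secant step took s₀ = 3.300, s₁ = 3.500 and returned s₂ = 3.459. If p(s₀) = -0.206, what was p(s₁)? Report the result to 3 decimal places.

The secant line through (3.300, -0.206) and (3.500, p(s₁)) crosses zero at s₂ = 3.459.
So (3.300, -0.206), (3.500, p(s₁)), (3.459, 0) are collinear:
p(s₁) = -0.206 · (3.500 − 3.459) / (3.300 − 3.459) = -0.206 · (0.04100)/(-0.15900) = 0.05312

0.053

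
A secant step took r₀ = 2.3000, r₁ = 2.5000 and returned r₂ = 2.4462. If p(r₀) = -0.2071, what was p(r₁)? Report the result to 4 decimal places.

The secant line through (2.3000, -0.2071) and (2.5000, p(r₁)) crosses zero at r₂ = 2.4462.
So (2.3000, -0.2071), (2.5000, p(r₁)), (2.4462, 0) are collinear:
p(r₁) = -0.2071 · (2.5000 − 2.4462) / (2.3000 − 2.4462) = -0.2071 · (0.053800)/(-0.146200) = 0.076211

0.0762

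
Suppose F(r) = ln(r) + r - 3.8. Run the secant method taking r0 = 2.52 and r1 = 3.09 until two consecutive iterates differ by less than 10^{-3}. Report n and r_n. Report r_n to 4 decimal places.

n = 4, r_n = 2.7782

F(2.52) = -0.355741, F(3.09) = 0.418171
r2 = 3.090000 − 0.418171·(0.570000)/(0.773912) = 2.782010;  |Δ| = 0.307990
F(2.782010) = 0.005183
r3 = 2.782010 − 0.005183·(-0.307990)/(-0.412988) = 2.778144;  |Δ| = 0.003865
F(2.778144) = -0.000073
r4 = 2.778144 − (-0.000073)·(-0.003865)/(-0.005256) = 2.778198;  |Δ| = 0.000053
|r4 − r3| = 0.000053 < 10^{-3}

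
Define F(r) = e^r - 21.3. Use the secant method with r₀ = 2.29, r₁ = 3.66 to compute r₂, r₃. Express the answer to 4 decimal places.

F(2.29) = -11.425062, F(3.66) = 17.561343
r₂ = 3.660000 − 17.561343·(3.660000 − 2.290000) / (17.561343 − (-11.425062)) = 3.660000 − (24.059040)/(28.986405) = 2.829989
F(2.829989) = -4.354728
r₃ = 2.829989 − (-4.354728)·(2.829989 − 3.660000) / (-4.354728 − 17.561343) = 2.829989 − (3.614473)/(-21.916071) = 2.994912

2.8300, 2.9949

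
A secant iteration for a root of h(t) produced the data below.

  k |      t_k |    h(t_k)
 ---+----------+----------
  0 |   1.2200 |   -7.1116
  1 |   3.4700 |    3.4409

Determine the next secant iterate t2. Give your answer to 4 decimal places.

t2 = 3.4700 − 3.4409·(3.4700 − 1.2200) / (3.4409 − (-7.1116))
   = 3.4700 − (7.742025)/(10.552500) = 2.736333

2.7363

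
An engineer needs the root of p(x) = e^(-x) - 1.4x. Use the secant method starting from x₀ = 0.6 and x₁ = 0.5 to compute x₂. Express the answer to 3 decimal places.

0.453

p(0.6) = -0.29119, p(0.5) = -0.09347
x₂ = 0.50000 − (-0.09347)·(0.50000 − 0.60000) / (-0.09347 − (-0.29119)) = 0.50000 − (0.00935)/(0.19772) = 0.45273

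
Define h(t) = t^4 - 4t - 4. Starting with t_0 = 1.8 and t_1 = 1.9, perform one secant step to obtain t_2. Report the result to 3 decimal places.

1.833

h(1.8) = -0.70240, h(1.9) = 1.43210
t_2 = 1.90000 − 1.43210·(1.90000 − 1.80000) / (1.43210 − (-0.70240)) = 1.90000 − (0.14321)/(2.13450) = 1.83291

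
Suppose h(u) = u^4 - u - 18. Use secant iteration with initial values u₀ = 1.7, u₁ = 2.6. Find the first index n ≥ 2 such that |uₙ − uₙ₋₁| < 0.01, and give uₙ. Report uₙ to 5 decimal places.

h(1.7) = -11.3479000, h(2.6) = 25.0976000
u₂ = 2.6000000 − 25.0976000·(0.9000000)/(36.4455000) = 1.9802297;  |Δ| = 0.6197703
h(1.9802297) = -4.6035615
u₃ = 1.9802297 − (-4.6035615)·(-0.6197703)/(-29.7011615) = 2.0762916;  |Δ| = 0.0960619
h(2.0762916) = -1.4916848
u₄ = 2.0762916 − (-1.4916848)·(0.0960619)/(3.1118767) = 2.1223391;  |Δ| = 0.0460475
h(2.1223391) = 0.1665881
u₅ = 2.1223391 − 0.1665881·(0.0460475)/(1.6582729) = 2.1177132;  |Δ| = 0.0046259
|u₅ − u₄| = 0.0046259 < 0.01

n = 5, uₙ = 2.11771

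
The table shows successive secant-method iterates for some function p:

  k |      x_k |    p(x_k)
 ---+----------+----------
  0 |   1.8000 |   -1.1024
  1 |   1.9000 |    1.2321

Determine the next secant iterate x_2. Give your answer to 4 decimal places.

x_2 = 1.9000 − 1.2321·(1.9000 − 1.8000) / (1.2321 − (-1.1024))
   = 1.9000 − (0.123210)/(2.334500) = 1.847222

1.8472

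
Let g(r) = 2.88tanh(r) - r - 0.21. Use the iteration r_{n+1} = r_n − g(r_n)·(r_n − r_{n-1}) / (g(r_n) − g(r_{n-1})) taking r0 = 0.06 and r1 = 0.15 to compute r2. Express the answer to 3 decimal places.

0.113

g(0.06) = -0.09741, g(0.15) = 0.06879
r2 = 0.15000 − 0.06879·(0.15000 − 0.06000) / (0.06879 − (-0.09741)) = 0.15000 − (0.00619)/(0.16620) = 0.11275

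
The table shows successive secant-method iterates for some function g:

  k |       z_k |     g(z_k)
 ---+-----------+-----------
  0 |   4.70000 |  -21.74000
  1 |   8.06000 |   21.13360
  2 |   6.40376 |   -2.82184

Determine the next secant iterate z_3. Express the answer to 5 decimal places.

6.59886

z_3 = 6.40376 − (-2.82184)·(6.40376 − 8.06000) / (-2.82184 − 21.13360)
   = 6.40376 − (4.6736443)/(-23.9554400) = 6.5988574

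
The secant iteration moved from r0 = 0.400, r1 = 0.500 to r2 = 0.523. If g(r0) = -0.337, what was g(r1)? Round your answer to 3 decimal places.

-0.063

The secant line through (0.400, -0.337) and (0.500, g(r1)) crosses zero at r2 = 0.523.
So (0.400, -0.337), (0.500, g(r1)), (0.523, 0) are collinear:
g(r1) = -0.337 · (0.500 − 0.523) / (0.400 − 0.523) = -0.337 · (-0.02300)/(-0.12300) = -0.06302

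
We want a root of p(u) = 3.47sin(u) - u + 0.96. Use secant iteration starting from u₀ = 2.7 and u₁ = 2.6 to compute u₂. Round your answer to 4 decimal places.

p(2.7) = -0.256992, p(2.6) = 0.148790
u₂ = 2.600000 − 0.148790·(2.600000 − 2.700000) / (0.148790 − (-0.256992)) = 2.600000 − (-0.014879)/(0.405782) = 2.636667

2.6367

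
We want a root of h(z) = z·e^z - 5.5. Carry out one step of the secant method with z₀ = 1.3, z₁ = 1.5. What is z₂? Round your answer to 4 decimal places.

h(1.3) = -0.729914, h(1.5) = 1.222534
z₂ = 1.500000 − 1.222534·(1.500000 − 1.300000) / (1.222534 − (-0.729914)) = 1.500000 − (0.244507)/(1.952448) = 1.374769

1.3748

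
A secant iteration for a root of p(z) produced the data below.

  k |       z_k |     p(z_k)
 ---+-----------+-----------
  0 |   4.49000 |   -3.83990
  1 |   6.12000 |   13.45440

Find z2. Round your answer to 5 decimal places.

z2 = 6.12000 − 13.45440·(6.12000 − 4.49000) / (13.45440 − (-3.83990))
   = 6.12000 − (21.9306720)/(17.2943000) = 4.8519133

4.85191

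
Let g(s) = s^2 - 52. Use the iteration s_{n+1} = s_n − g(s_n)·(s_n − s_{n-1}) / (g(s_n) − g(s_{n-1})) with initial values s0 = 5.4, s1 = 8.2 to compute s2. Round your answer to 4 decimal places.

g(5.4) = -22.840000, g(8.2) = 15.240000
s2 = 8.200000 − 15.240000·(8.200000 − 5.400000) / (15.240000 − (-22.840000)) = 8.200000 − (42.672000)/(38.080000) = 7.079412

7.0794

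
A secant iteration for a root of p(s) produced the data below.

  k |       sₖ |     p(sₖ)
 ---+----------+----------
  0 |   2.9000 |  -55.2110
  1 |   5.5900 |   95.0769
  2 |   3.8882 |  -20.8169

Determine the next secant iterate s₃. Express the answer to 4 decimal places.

s₃ = 3.8882 − (-20.8169)·(3.8882 − 5.5900) / (-20.8169 − 95.0769)
   = 3.8882 − (35.426200)/(-115.893800) = 4.193878

4.1939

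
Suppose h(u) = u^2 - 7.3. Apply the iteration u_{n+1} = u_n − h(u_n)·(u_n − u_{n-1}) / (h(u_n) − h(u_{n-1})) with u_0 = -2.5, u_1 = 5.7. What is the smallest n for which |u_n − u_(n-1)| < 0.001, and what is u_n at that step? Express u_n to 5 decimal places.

h(-2.5) = -1.0500000, h(5.7) = 25.1900000
u_2 = 5.7000000 − 25.1900000·(8.2000000)/(26.2400000) = -2.1718750;  |Δ| = 7.8718750
h(-2.1718750) = -2.5829590
u_3 = -2.1718750 − (-2.5829590)·(-7.8718750)/(-27.7729590) = -1.4397697;  |Δ| = 0.7321053
h(-1.4397697) = -5.2270632
u_4 = -1.4397697 − (-5.2270632)·(0.7321053)/(-2.6441042) = -2.8870503;  |Δ| = 1.4472806
h(-2.8870503) = 1.0350593
u_5 = -2.8870503 − 1.0350593·(-1.4472806)/(6.2621225) = -2.6478309;  |Δ| = 0.2392194
h(-2.6478309) = -0.2889917
u_6 = -2.6478309 − (-0.2889917)·(0.2392194)/(-1.3240509) = -2.7000437;  |Δ| = 0.0522128
h(-2.7000437) = -0.0097641
u_7 = -2.7000437 − (-0.0097641)·(-0.0522128)/(0.2792275) = -2.7018695;  |Δ| = 0.0018258
h(-2.7018695) = 0.0000987
u_8 = -2.7018695 − 0.0000987·(-0.0018258)/(0.0098628) = -2.7018512;  |Δ| = 0.0000183
|u_8 − u_7| = 0.0000183 < 0.001

n = 8, u_n = -2.70185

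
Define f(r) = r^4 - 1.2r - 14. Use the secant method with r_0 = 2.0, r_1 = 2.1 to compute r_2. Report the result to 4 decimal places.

f(2.0) = -0.400000, f(2.1) = 2.928100
r_2 = 2.100000 − 2.928100·(2.100000 − 2.000000) / (2.928100 − (-0.400000)) = 2.100000 − (0.292810)/(3.328100) = 2.012019

2.0120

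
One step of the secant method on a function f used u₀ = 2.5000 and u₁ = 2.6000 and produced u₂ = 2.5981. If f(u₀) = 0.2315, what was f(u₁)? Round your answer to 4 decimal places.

The secant line through (2.5000, 0.2315) and (2.6000, f(u₁)) crosses zero at u₂ = 2.5981.
So (2.5000, 0.2315), (2.6000, f(u₁)), (2.5981, 0) are collinear:
f(u₁) = 0.2315 · (2.6000 − 2.5981) / (2.5000 − 2.5981) = 0.2315 · (0.001900)/(-0.098100) = -0.004484

-0.0045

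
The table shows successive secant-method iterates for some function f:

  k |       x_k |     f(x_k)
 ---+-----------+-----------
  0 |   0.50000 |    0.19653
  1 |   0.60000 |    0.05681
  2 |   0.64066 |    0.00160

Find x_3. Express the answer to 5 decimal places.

x_3 = 0.64066 − 0.00160·(0.64066 − 0.60000) / (0.00160 − 0.05681)
   = 0.64066 − (0.0000651)/(-0.0552100) = 0.6418383

0.64184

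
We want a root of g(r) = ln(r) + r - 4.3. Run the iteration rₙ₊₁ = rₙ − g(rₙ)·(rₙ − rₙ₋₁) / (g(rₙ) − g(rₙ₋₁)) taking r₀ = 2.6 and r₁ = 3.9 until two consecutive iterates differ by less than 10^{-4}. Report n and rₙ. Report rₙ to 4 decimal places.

n = 5, rₙ = 3.1520

g(2.6) = -0.744489, g(3.9) = 0.960977
r₂ = 3.900000 − 0.960977·(1.300000)/(1.705465) = 3.167490;  |Δ| = 0.732510
g(3.167490) = 0.020430
r₃ = 3.167490 − 0.020430·(-0.732510)/(-0.940547) = 3.151579;  |Δ| = 0.015911
g(3.151579) = -0.000517
r₄ = 3.151579 − (-0.000517)·(-0.015911)/(-0.020947) = 3.151972;  |Δ| = 0.000393
g(3.151972) = 0.000000
r₅ = 3.151972 − 0.000000·(0.000393)/(0.000517) = 3.151972;  |Δ| = 0.000000
|r₅ − r₄| = 0.000000 < 10^{-4}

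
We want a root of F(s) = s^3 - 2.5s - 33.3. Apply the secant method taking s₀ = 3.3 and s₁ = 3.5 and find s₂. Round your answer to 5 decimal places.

F(3.3) = -5.6130000, F(3.5) = 0.8250000
s₂ = 3.5000000 − 0.8250000·(3.5000000 − 3.3000000) / (0.8250000 − (-5.6130000)) = 3.5000000 − (0.1650000)/(6.4380000) = 3.4743709

3.47437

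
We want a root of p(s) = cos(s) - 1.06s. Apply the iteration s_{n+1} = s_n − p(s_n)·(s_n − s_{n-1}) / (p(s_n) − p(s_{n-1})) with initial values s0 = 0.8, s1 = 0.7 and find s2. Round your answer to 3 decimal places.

p(0.8) = -0.15129, p(0.7) = 0.02284
s2 = 0.70000 − 0.02284·(0.70000 − 0.80000) / (0.02284 − (-0.15129)) = 0.70000 − (-0.00228)/(0.17414) = 0.71312

0.713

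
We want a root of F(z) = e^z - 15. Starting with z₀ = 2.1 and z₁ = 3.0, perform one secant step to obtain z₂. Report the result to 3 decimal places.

2.616

F(2.1) = -6.83383, F(3.0) = 5.08554
z₂ = 3.00000 − 5.08554·(3.00000 − 2.10000) / (5.08554 − (-6.83383)) = 3.00000 − (4.57698)/(11.91937) = 2.61600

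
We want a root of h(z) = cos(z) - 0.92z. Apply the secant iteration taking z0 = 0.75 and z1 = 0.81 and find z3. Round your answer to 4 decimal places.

0.7759

h(0.75) = 0.041689, h(0.81) = -0.055702
z2 = 0.810000 − (-0.055702)·(0.810000 − 0.750000) / (-0.055702 − 0.041689) = 0.810000 − (-0.003342)/(-0.097390) = 0.775684
h(0.775684) = 0.000314
z3 = 0.775684 − 0.000314·(0.775684 − 0.810000) / (0.000314 − (-0.055702)) = 0.775684 − (-0.000011)/(0.056015) = 0.775876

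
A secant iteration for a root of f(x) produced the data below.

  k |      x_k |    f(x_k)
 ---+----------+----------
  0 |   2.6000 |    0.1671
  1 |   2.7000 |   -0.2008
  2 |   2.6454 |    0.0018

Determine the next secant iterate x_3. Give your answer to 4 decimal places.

2.6459

x_3 = 2.6454 − 0.0018·(2.6454 − 2.7000) / (0.0018 − (-0.2008))
   = 2.6454 − (-0.000098)/(0.202600) = 2.645885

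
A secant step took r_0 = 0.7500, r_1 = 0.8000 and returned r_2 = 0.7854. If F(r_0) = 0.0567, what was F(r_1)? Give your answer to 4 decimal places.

-0.0234

The secant line through (0.7500, 0.0567) and (0.8000, F(r_1)) crosses zero at r_2 = 0.7854.
So (0.7500, 0.0567), (0.8000, F(r_1)), (0.7854, 0) are collinear:
F(r_1) = 0.0567 · (0.8000 − 0.7854) / (0.7500 − 0.7854) = 0.0567 · (0.014600)/(-0.035400) = -0.023385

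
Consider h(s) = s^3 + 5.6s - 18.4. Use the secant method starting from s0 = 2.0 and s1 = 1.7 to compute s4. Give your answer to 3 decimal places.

h(2.0) = 0.80000, h(1.7) = -3.96700
s2 = 1.70000 − (-3.96700)·(1.70000 − 2.00000) / (-3.96700 − 0.80000) = 1.70000 − (1.19010)/(-4.76700) = 1.94965
h(1.94965) = -0.07101
s3 = 1.94965 − (-0.07101)·(1.94965 − 1.70000) / (-0.07101 − (-3.96700)) = 1.94965 − (-0.01773)/(3.89599) = 1.95420
h(1.95420) = 0.00648
s4 = 1.95420 − 0.00648·(1.95420 − 1.94965) / (0.00648 − (-0.07101)) = 1.95420 − (0.00003)/(0.07749) = 1.95382

1.954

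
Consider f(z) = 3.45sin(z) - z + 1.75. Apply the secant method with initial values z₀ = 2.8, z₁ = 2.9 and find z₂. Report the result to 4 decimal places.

2.8246

f(2.8) = 0.105709, f(2.9) = -0.324590
z₂ = 2.900000 − (-0.324590)·(2.900000 − 2.800000) / (-0.324590 − 0.105709) = 2.900000 − (-0.032459)/(-0.430299) = 2.824566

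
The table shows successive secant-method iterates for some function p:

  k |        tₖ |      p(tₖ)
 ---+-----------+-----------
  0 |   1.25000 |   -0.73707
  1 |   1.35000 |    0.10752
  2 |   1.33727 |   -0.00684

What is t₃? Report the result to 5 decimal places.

1.33803

t₃ = 1.33727 − (-0.00684)·(1.33727 − 1.35000) / (-0.00684 − 0.10752)
   = 1.33727 − (0.0000871)/(-0.1143600) = 1.3380314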